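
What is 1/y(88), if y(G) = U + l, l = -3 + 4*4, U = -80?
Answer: -1/67 ≈ -0.014925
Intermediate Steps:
l = 13 (l = -3 + 16 = 13)
y(G) = -67 (y(G) = -80 + 13 = -67)
1/y(88) = 1/(-67) = -1/67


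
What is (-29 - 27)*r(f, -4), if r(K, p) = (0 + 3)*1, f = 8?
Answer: -168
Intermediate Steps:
r(K, p) = 3 (r(K, p) = 3*1 = 3)
(-29 - 27)*r(f, -4) = (-29 - 27)*3 = -56*3 = -168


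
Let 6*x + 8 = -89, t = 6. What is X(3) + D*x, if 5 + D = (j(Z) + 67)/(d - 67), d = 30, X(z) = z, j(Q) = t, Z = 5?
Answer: 4282/37 ≈ 115.73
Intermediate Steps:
j(Q) = 6
x = -97/6 (x = -4/3 + (⅙)*(-89) = -4/3 - 89/6 = -97/6 ≈ -16.167)
D = -258/37 (D = -5 + (6 + 67)/(30 - 67) = -5 + 73/(-37) = -5 + 73*(-1/37) = -5 - 73/37 = -258/37 ≈ -6.9730)
X(3) + D*x = 3 - 258/37*(-97/6) = 3 + 4171/37 = 4282/37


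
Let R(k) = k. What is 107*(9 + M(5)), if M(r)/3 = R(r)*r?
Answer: 8988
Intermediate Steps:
M(r) = 3*r² (M(r) = 3*(r*r) = 3*r²)
107*(9 + M(5)) = 107*(9 + 3*5²) = 107*(9 + 3*25) = 107*(9 + 75) = 107*84 = 8988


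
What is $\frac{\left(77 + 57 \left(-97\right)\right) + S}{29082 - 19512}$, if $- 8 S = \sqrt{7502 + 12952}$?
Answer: $- \frac{94}{165} - \frac{\sqrt{20454}}{76560} \approx -0.57156$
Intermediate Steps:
$S = - \frac{\sqrt{20454}}{8}$ ($S = - \frac{\sqrt{7502 + 12952}}{8} = - \frac{\sqrt{20454}}{8} \approx -17.877$)
$\frac{\left(77 + 57 \left(-97\right)\right) + S}{29082 - 19512} = \frac{\left(77 + 57 \left(-97\right)\right) - \frac{\sqrt{20454}}{8}}{29082 - 19512} = \frac{\left(77 - 5529\right) - \frac{\sqrt{20454}}{8}}{9570} = \left(-5452 - \frac{\sqrt{20454}}{8}\right) \frac{1}{9570} = - \frac{94}{165} - \frac{\sqrt{20454}}{76560}$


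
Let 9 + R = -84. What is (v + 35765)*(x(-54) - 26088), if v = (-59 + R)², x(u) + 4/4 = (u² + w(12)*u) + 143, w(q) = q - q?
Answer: -1355753070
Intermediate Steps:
R = -93 (R = -9 - 84 = -93)
w(q) = 0
x(u) = 142 + u² (x(u) = -1 + ((u² + 0*u) + 143) = -1 + ((u² + 0) + 143) = -1 + (u² + 143) = -1 + (143 + u²) = 142 + u²)
v = 23104 (v = (-59 - 93)² = (-152)² = 23104)
(v + 35765)*(x(-54) - 26088) = (23104 + 35765)*((142 + (-54)²) - 26088) = 58869*((142 + 2916) - 26088) = 58869*(3058 - 26088) = 58869*(-23030) = -1355753070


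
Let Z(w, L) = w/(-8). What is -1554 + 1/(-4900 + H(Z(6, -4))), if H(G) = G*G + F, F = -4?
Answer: -121919086/78455 ≈ -1554.0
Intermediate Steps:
Z(w, L) = -w/8 (Z(w, L) = w*(-1/8) = -w/8)
H(G) = -4 + G**2 (H(G) = G*G - 4 = G**2 - 4 = -4 + G**2)
-1554 + 1/(-4900 + H(Z(6, -4))) = -1554 + 1/(-4900 + (-4 + (-1/8*6)**2)) = -1554 + 1/(-4900 + (-4 + (-3/4)**2)) = -1554 + 1/(-4900 + (-4 + 9/16)) = -1554 + 1/(-4900 - 55/16) = -1554 + 1/(-78455/16) = -1554 - 16/78455 = -121919086/78455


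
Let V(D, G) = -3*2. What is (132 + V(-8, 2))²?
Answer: 15876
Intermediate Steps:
V(D, G) = -6
(132 + V(-8, 2))² = (132 - 6)² = 126² = 15876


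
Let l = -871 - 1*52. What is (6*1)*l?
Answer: -5538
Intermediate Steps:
l = -923 (l = -871 - 52 = -923)
(6*1)*l = (6*1)*(-923) = 6*(-923) = -5538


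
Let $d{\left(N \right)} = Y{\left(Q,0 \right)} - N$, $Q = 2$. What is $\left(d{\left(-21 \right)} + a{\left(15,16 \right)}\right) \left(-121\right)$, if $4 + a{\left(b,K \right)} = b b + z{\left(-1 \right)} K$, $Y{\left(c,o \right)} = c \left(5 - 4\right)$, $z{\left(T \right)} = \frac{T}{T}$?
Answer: $-31460$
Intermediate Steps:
$z{\left(T \right)} = 1$
$Y{\left(c,o \right)} = c$ ($Y{\left(c,o \right)} = c 1 = c$)
$d{\left(N \right)} = 2 - N$
$a{\left(b,K \right)} = -4 + K + b^{2}$ ($a{\left(b,K \right)} = -4 + \left(b b + 1 K\right) = -4 + \left(b^{2} + K\right) = -4 + \left(K + b^{2}\right) = -4 + K + b^{2}$)
$\left(d{\left(-21 \right)} + a{\left(15,16 \right)}\right) \left(-121\right) = \left(\left(2 - -21\right) + \left(-4 + 16 + 15^{2}\right)\right) \left(-121\right) = \left(\left(2 + 21\right) + \left(-4 + 16 + 225\right)\right) \left(-121\right) = \left(23 + 237\right) \left(-121\right) = 260 \left(-121\right) = -31460$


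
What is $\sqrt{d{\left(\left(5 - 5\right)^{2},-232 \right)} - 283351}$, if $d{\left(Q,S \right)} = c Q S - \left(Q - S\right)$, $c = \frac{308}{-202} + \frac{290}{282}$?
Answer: $i \sqrt{283583} \approx 532.53 i$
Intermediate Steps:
$c = - \frac{7069}{14241}$ ($c = 308 \left(- \frac{1}{202}\right) + 290 \cdot \frac{1}{282} = - \frac{154}{101} + \frac{145}{141} = - \frac{7069}{14241} \approx -0.49638$)
$d{\left(Q,S \right)} = S - Q - \frac{7069 Q S}{14241}$ ($d{\left(Q,S \right)} = - \frac{7069 Q}{14241} S - \left(Q - S\right) = - \frac{7069 Q S}{14241} - \left(Q - S\right) = S - Q - \frac{7069 Q S}{14241}$)
$\sqrt{d{\left(\left(5 - 5\right)^{2},-232 \right)} - 283351} = \sqrt{\left(-232 - \left(5 - 5\right)^{2} - \frac{7069}{14241} \left(5 - 5\right)^{2} \left(-232\right)\right) - 283351} = \sqrt{\left(-232 - 0^{2} - \frac{7069}{14241} \cdot 0^{2} \left(-232\right)\right) - 283351} = \sqrt{\left(-232 - 0 - 0 \left(-232\right)\right) - 283351} = \sqrt{\left(-232 + 0 + 0\right) - 283351} = \sqrt{-232 - 283351} = \sqrt{-283583} = i \sqrt{283583}$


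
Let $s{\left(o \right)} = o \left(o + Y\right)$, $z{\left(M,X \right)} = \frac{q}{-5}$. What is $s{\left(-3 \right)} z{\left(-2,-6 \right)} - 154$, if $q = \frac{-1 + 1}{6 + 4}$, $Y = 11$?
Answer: $-154$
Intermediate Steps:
$q = 0$ ($q = \frac{0}{10} = 0 \cdot \frac{1}{10} = 0$)
$z{\left(M,X \right)} = 0$ ($z{\left(M,X \right)} = \frac{0}{-5} = 0 \left(- \frac{1}{5}\right) = 0$)
$s{\left(o \right)} = o \left(11 + o\right)$ ($s{\left(o \right)} = o \left(o + 11\right) = o \left(11 + o\right)$)
$s{\left(-3 \right)} z{\left(-2,-6 \right)} - 154 = - 3 \left(11 - 3\right) 0 - 154 = \left(-3\right) 8 \cdot 0 - 154 = \left(-24\right) 0 - 154 = 0 - 154 = -154$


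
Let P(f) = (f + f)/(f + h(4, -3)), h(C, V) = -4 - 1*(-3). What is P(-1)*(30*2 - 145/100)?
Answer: 1171/20 ≈ 58.550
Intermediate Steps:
h(C, V) = -1 (h(C, V) = -4 + 3 = -1)
P(f) = 2*f/(-1 + f) (P(f) = (f + f)/(f - 1) = (2*f)/(-1 + f) = 2*f/(-1 + f))
P(-1)*(30*2 - 145/100) = (2*(-1)/(-1 - 1))*(30*2 - 145/100) = (2*(-1)/(-2))*(60 - 145*1/100) = (2*(-1)*(-½))*(60 - 29/20) = 1*(1171/20) = 1171/20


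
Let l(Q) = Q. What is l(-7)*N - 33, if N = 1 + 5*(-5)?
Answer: 135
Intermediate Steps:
N = -24 (N = 1 - 25 = -24)
l(-7)*N - 33 = -7*(-24) - 33 = 168 - 33 = 135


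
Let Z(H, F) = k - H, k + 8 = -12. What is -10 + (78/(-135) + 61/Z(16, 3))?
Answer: -2209/180 ≈ -12.272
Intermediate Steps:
k = -20 (k = -8 - 12 = -20)
Z(H, F) = -20 - H
-10 + (78/(-135) + 61/Z(16, 3)) = -10 + (78/(-135) + 61/(-20 - 1*16)) = -10 + (78*(-1/135) + 61/(-20 - 16)) = -10 + (-26/45 + 61/(-36)) = -10 + (-26/45 + 61*(-1/36)) = -10 + (-26/45 - 61/36) = -10 - 409/180 = -2209/180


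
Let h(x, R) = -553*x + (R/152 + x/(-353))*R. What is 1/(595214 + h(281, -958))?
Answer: 13414/5990981091 ≈ 2.2390e-6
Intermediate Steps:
h(x, R) = -553*x + R*(-x/353 + R/152) (h(x, R) = -553*x + (R*(1/152) + x*(-1/353))*R = -553*x + (R/152 - x/353)*R = -553*x + (-x/353 + R/152)*R = -553*x + R*(-x/353 + R/152))
1/(595214 + h(281, -958)) = 1/(595214 + (-553*281 + (1/152)*(-958)² - 1/353*(-958)*281)) = 1/(595214 + (-155393 + (1/152)*917764 + 269198/353)) = 1/(595214 + (-155393 + 229441/38 + 269198/353)) = 1/(595214 - 1993219505/13414) = 1/(5990981091/13414) = 13414/5990981091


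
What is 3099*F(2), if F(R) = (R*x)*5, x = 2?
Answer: 61980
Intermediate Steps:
F(R) = 10*R (F(R) = (R*2)*5 = (2*R)*5 = 10*R)
3099*F(2) = 3099*(10*2) = 3099*20 = 61980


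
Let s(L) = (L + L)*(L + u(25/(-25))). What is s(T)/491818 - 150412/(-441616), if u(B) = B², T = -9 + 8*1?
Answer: 37603/110404 ≈ 0.34059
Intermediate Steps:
T = -1 (T = -9 + 8 = -1)
s(L) = 2*L*(1 + L) (s(L) = (L + L)*(L + (25/(-25))²) = (2*L)*(L + (25*(-1/25))²) = (2*L)*(L + (-1)²) = (2*L)*(L + 1) = (2*L)*(1 + L) = 2*L*(1 + L))
s(T)/491818 - 150412/(-441616) = (2*(-1)*(1 - 1))/491818 - 150412/(-441616) = (2*(-1)*0)*(1/491818) - 150412*(-1/441616) = 0*(1/491818) + 37603/110404 = 0 + 37603/110404 = 37603/110404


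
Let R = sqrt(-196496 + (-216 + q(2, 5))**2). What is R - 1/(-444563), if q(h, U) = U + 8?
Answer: 1/444563 + I*sqrt(155287) ≈ 2.2494e-6 + 394.06*I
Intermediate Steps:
q(h, U) = 8 + U
R = I*sqrt(155287) (R = sqrt(-196496 + (-216 + (8 + 5))**2) = sqrt(-196496 + (-216 + 13)**2) = sqrt(-196496 + (-203)**2) = sqrt(-196496 + 41209) = sqrt(-155287) = I*sqrt(155287) ≈ 394.06*I)
R - 1/(-444563) = I*sqrt(155287) - 1/(-444563) = I*sqrt(155287) - 1*(-1/444563) = I*sqrt(155287) + 1/444563 = 1/444563 + I*sqrt(155287)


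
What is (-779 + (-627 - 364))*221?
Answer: -391170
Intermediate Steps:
(-779 + (-627 - 364))*221 = (-779 - 991)*221 = -1770*221 = -391170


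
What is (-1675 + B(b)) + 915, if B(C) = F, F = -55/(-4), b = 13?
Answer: -2985/4 ≈ -746.25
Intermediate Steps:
F = 55/4 (F = -55*(-¼) = 55/4 ≈ 13.750)
B(C) = 55/4
(-1675 + B(b)) + 915 = (-1675 + 55/4) + 915 = -6645/4 + 915 = -2985/4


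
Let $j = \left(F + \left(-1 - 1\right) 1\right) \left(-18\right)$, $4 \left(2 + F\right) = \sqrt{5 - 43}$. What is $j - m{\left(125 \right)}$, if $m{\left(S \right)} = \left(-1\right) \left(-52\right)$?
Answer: $20 - \frac{9 i \sqrt{38}}{2} \approx 20.0 - 27.74 i$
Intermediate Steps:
$m{\left(S \right)} = 52$
$F = -2 + \frac{i \sqrt{38}}{4}$ ($F = -2 + \frac{\sqrt{5 - 43}}{4} = -2 + \frac{\sqrt{-38}}{4} = -2 + \frac{i \sqrt{38}}{4} \approx -2.0 + 1.5411 i$)
$j = 72 - \frac{9 i \sqrt{38}}{2}$ ($j = \left(\left(-2 + \frac{i \sqrt{38}}{4}\right) + \left(-1 - 1\right) 1\right) \left(-18\right) = \left(\left(-2 + \frac{i \sqrt{38}}{4}\right) - 2\right) \left(-18\right) = \left(-4 + \frac{i \sqrt{38}}{4}\right) \left(-18\right) = 72 - \frac{9 i \sqrt{38}}{2} \approx 72.0 - 27.74 i$)
$j - m{\left(125 \right)} = \left(72 - \frac{9 i \sqrt{38}}{2}\right) - 52 = 20 - \frac{9 i \sqrt{38}}{2}$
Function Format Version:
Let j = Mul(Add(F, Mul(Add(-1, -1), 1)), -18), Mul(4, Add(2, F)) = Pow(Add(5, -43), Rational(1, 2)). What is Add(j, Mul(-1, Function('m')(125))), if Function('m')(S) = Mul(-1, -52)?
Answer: Add(20, Mul(Rational(-9, 2), I, Pow(38, Rational(1, 2)))) ≈ Add(20.000, Mul(-27.740, I))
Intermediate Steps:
Function('m')(S) = 52
F = Add(-2, Mul(Rational(1, 4), I, Pow(38, Rational(1, 2)))) (F = Add(-2, Mul(Rational(1, 4), Pow(Add(5, -43), Rational(1, 2)))) = Add(-2, Mul(Rational(1, 4), Pow(-38, Rational(1, 2)))) = Add(-2, Mul(Rational(1, 4), Mul(I, Pow(38, Rational(1, 2))))) = Add(-2, Mul(Rational(1, 4), I, Pow(38, Rational(1, 2)))) ≈ Add(-2.0000, Mul(1.5411, I)))
j = Add(72, Mul(Rational(-9, 2), I, Pow(38, Rational(1, 2)))) (j = Mul(Add(Add(-2, Mul(Rational(1, 4), I, Pow(38, Rational(1, 2)))), Mul(Add(-1, -1), 1)), -18) = Mul(Add(Add(-2, Mul(Rational(1, 4), I, Pow(38, Rational(1, 2)))), Mul(-2, 1)), -18) = Mul(Add(Add(-2, Mul(Rational(1, 4), I, Pow(38, Rational(1, 2)))), -2), -18) = Mul(Add(-4, Mul(Rational(1, 4), I, Pow(38, Rational(1, 2)))), -18) = Add(72, Mul(Rational(-9, 2), I, Pow(38, Rational(1, 2)))) ≈ Add(72.000, Mul(-27.740, I)))
Add(j, Mul(-1, Function('m')(125))) = Add(Add(72, Mul(Rational(-9, 2), I, Pow(38, Rational(1, 2)))), Mul(-1, 52)) = Add(Add(72, Mul(Rational(-9, 2), I, Pow(38, Rational(1, 2)))), -52) = Add(20, Mul(Rational(-9, 2), I, Pow(38, Rational(1, 2))))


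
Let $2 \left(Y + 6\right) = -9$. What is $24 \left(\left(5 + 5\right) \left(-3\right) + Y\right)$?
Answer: $-972$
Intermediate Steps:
$Y = - \frac{21}{2}$ ($Y = -6 + \frac{1}{2} \left(-9\right) = -6 - \frac{9}{2} = - \frac{21}{2} \approx -10.5$)
$24 \left(\left(5 + 5\right) \left(-3\right) + Y\right) = 24 \left(\left(5 + 5\right) \left(-3\right) - \frac{21}{2}\right) = 24 \left(10 \left(-3\right) - \frac{21}{2}\right) = 24 \left(-30 - \frac{21}{2}\right) = 24 \left(- \frac{81}{2}\right) = -972$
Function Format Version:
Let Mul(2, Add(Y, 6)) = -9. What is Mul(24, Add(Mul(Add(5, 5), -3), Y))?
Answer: -972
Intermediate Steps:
Y = Rational(-21, 2) (Y = Add(-6, Mul(Rational(1, 2), -9)) = Add(-6, Rational(-9, 2)) = Rational(-21, 2) ≈ -10.500)
Mul(24, Add(Mul(Add(5, 5), -3), Y)) = Mul(24, Add(Mul(Add(5, 5), -3), Rational(-21, 2))) = Mul(24, Add(Mul(10, -3), Rational(-21, 2))) = Mul(24, Add(-30, Rational(-21, 2))) = Mul(24, Rational(-81, 2)) = -972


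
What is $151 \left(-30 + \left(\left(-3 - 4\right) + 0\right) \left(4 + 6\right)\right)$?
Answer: $-15100$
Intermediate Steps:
$151 \left(-30 + \left(\left(-3 - 4\right) + 0\right) \left(4 + 6\right)\right) = 151 \left(-30 + \left(-7 + 0\right) 10\right) = 151 \left(-30 - 70\right) = 151 \left(-100\right) = -15100$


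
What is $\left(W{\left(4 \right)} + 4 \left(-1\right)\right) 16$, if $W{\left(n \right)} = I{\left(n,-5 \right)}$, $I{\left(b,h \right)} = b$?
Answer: $0$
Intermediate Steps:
$W{\left(n \right)} = n$
$\left(W{\left(4 \right)} + 4 \left(-1\right)\right) 16 = \left(4 + 4 \left(-1\right)\right) 16 = \left(4 - 4\right) 16 = 0 \cdot 16 = 0$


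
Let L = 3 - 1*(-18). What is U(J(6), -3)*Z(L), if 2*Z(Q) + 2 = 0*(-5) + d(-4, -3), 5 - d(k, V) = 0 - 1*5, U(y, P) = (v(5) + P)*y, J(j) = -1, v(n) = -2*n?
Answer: 52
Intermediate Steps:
U(y, P) = y*(-10 + P) (U(y, P) = (-2*5 + P)*y = (-10 + P)*y = y*(-10 + P))
d(k, V) = 10 (d(k, V) = 5 - (0 - 1*5) = 5 - (0 - 5) = 5 - 1*(-5) = 5 + 5 = 10)
L = 21 (L = 3 + 18 = 21)
Z(Q) = 4 (Z(Q) = -1 + (0*(-5) + 10)/2 = -1 + (0 + 10)/2 = -1 + (½)*10 = -1 + 5 = 4)
U(J(6), -3)*Z(L) = -(-10 - 3)*4 = -1*(-13)*4 = 13*4 = 52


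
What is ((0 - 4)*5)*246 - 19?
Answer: -4939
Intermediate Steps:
((0 - 4)*5)*246 - 19 = -4*5*246 - 19 = -20*246 - 19 = -4920 - 19 = -4939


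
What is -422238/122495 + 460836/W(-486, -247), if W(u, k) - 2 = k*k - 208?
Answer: 30776768706/7448063485 ≈ 4.1322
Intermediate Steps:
W(u, k) = -206 + k² (W(u, k) = 2 + (k*k - 208) = 2 + (k² - 208) = 2 + (-208 + k²) = -206 + k²)
-422238/122495 + 460836/W(-486, -247) = -422238/122495 + 460836/(-206 + (-247)²) = -422238*1/122495 + 460836/(-206 + 61009) = -422238/122495 + 460836/60803 = 30776768706/7448063485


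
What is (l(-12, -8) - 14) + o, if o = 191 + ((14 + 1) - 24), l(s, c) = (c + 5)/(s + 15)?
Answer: 167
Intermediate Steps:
l(s, c) = (5 + c)/(15 + s)
o = 182 (o = 191 + (15 - 24) = 191 - 9 = 182)
(l(-12, -8) - 14) + o = ((5 - 8)/(15 - 12) - 14) + 182 = (-3/3 - 14) + 182 = ((⅓)*(-3) - 14) + 182 = (-1 - 14) + 182 = -15 + 182 = 167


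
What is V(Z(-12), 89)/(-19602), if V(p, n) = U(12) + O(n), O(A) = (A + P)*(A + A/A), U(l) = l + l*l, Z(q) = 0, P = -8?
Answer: -1241/3267 ≈ -0.37986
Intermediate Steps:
U(l) = l + l**2
O(A) = (1 + A)*(-8 + A) (O(A) = (A - 8)*(A + A/A) = (-8 + A)*(A + 1) = (-8 + A)*(1 + A) = (1 + A)*(-8 + A))
V(p, n) = 148 + n**2 - 7*n (V(p, n) = 12*(1 + 12) + (-8 + n**2 - 7*n) = 12*13 + (-8 + n**2 - 7*n) = 156 + (-8 + n**2 - 7*n) = 148 + n**2 - 7*n)
V(Z(-12), 89)/(-19602) = (148 + 89**2 - 7*89)/(-19602) = (148 + 7921 - 623)*(-1/19602) = 7446*(-1/19602) = -1241/3267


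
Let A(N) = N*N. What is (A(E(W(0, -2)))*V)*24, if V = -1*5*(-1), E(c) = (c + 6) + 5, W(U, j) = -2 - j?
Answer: 14520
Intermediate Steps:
E(c) = 11 + c (E(c) = (6 + c) + 5 = 11 + c)
A(N) = N²
V = 5 (V = -5*(-1) = 5)
(A(E(W(0, -2)))*V)*24 = ((11 + (-2 - 1*(-2)))²*5)*24 = ((11 + (-2 + 2))²*5)*24 = ((11 + 0)²*5)*24 = (11²*5)*24 = (121*5)*24 = 605*24 = 14520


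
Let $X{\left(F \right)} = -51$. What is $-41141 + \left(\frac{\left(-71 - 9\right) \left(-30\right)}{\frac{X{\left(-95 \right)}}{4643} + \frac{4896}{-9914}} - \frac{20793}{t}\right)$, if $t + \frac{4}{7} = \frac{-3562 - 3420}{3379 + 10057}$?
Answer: $- \frac{1777710706278769}{66239183571} \approx -26838.0$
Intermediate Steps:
$t = - \frac{51309}{47026}$ ($t = - \frac{4}{7} + \frac{-3562 - 3420}{3379 + 10057} = - \frac{4}{7} - \frac{6982}{13436} = - \frac{4}{7} - \frac{3491}{6718} = - \frac{51309}{47026} \approx -1.0911$)
$-41141 + \left(\frac{\left(-71 - 9\right) \left(-30\right)}{\frac{X{\left(-95 \right)}}{4643} + \frac{4896}{-9914}} - \frac{20793}{t}\right) = -41141 + \left(\frac{\left(-71 - 9\right) \left(-30\right)}{- \frac{51}{4643} + \frac{4896}{-9914}} - \frac{20793}{- \frac{51309}{47026}}\right) = -41141 + \left(\frac{\left(-80\right) \left(-30\right)}{\left(-51\right) \frac{1}{4643} + 4896 \left(- \frac{1}{9914}\right)} - - \frac{325937206}{17103}\right) = -41141 + \left(\frac{2400}{- \frac{51}{4643} - \frac{2448}{4957}} + \frac{325937206}{17103}\right) = -41141 + \left(\frac{2400}{- \frac{11618871}{23015351}} + \frac{325937206}{17103}\right) = -41141 + \left(2400 \left(- \frac{23015351}{11618871}\right) + \frac{325937206}{17103}\right) = -41141 + \left(- \frac{18412280800}{3872957} + \frac{325937206}{17103}\right) = -41141 + \frac{947435545015742}{66239183571} = - \frac{1777710706278769}{66239183571}$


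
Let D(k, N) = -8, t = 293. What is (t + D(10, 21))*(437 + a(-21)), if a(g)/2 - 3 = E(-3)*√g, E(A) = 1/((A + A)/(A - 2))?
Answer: 126255 + 475*I*√21 ≈ 1.2626e+5 + 2176.7*I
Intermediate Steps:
E(A) = (-2 + A)/(2*A) (E(A) = 1/((2*A)/(-2 + A)) = 1/(2*A/(-2 + A)) = 1*((-2 + A)/(2*A)) = (-2 + A)/(2*A))
a(g) = 6 + 5*√g/3 (a(g) = 6 + 2*(((½)*(-2 - 3)/(-3))*√g) = 6 + 2*(((½)*(-⅓)*(-5))*√g) = 6 + 2*(5*√g/6) = 6 + 5*√g/3)
(t + D(10, 21))*(437 + a(-21)) = (293 - 8)*(437 + (6 + 5*√(-21)/3)) = 285*(437 + (6 + 5*(I*√21)/3)) = 285*(437 + (6 + 5*I*√21/3)) = 285*(443 + 5*I*√21/3) = 126255 + 475*I*√21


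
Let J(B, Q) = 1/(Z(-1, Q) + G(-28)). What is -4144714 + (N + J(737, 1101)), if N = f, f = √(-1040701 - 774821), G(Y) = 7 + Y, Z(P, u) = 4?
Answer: -70460139/17 + I*√1815522 ≈ -4.1447e+6 + 1347.4*I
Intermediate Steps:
J(B, Q) = -1/17 (J(B, Q) = 1/(4 + (7 - 28)) = 1/(4 - 21) = 1/(-17) = -1/17)
f = I*√1815522 (f = √(-1815522) = I*√1815522 ≈ 1347.4*I)
N = I*√1815522 ≈ 1347.4*I
-4144714 + (N + J(737, 1101)) = -4144714 + (I*√1815522 - 1/17) = -4144714 + (-1/17 + I*√1815522) = -70460139/17 + I*√1815522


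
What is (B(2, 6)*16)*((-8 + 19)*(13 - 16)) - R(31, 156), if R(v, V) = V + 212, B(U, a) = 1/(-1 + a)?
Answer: -2368/5 ≈ -473.60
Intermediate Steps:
R(v, V) = 212 + V
(B(2, 6)*16)*((-8 + 19)*(13 - 16)) - R(31, 156) = (16/(-1 + 6))*((-8 + 19)*(13 - 16)) - (212 + 156) = (16/5)*(11*(-3)) - 1*368 = ((1/5)*16)*(-33) - 368 = (16/5)*(-33) - 368 = -528/5 - 368 = -2368/5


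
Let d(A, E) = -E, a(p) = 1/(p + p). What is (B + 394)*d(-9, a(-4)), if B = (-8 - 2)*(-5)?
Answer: 111/2 ≈ 55.500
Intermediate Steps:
a(p) = 1/(2*p)
B = 50 (B = -10*(-5) = 50)
(B + 394)*d(-9, a(-4)) = (50 + 394)*(-1/(2*(-4))) = 444*(-(-1)/(2*4)) = 444*(-1*(-⅛)) = 444*(⅛) = 111/2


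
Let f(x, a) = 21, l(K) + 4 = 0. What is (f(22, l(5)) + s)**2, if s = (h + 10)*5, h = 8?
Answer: 12321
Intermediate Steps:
l(K) = -4 (l(K) = -4 + 0 = -4)
s = 90 (s = (8 + 10)*5 = 18*5 = 90)
(f(22, l(5)) + s)**2 = (21 + 90)**2 = 111**2 = 12321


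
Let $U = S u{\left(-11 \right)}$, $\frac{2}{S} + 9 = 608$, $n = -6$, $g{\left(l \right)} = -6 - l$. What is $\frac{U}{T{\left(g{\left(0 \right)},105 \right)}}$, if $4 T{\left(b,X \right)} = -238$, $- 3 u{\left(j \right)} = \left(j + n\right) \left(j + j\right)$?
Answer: $\frac{88}{12579} \approx 0.0069958$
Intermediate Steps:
$S = \frac{2}{599}$ ($S = \frac{2}{-9 + 608} = \frac{2}{599} \approx 0.0033389$)
$u{\left(j \right)} = - \frac{2 j \left(-6 + j\right)}{3}$ ($u{\left(j \right)} = - \frac{\left(j - 6\right) \left(j + j\right)}{3} = - \frac{\left(-6 + j\right) 2 j}{3} = - \frac{2 j \left(-6 + j\right)}{3}$)
$T{\left(b,X \right)} = - \frac{119}{2}$ ($T{\left(b,X \right)} = \frac{1}{4} \left(-238\right) = - \frac{119}{2}$)
$U = - \frac{748}{1797}$ ($U = \frac{2 \cdot \frac{2}{3} \left(-11\right) \left(6 - -11\right)}{599} = \frac{2 \cdot \frac{2}{3} \left(-11\right) \left(6 + 11\right)}{599} = \frac{2 \cdot \frac{2}{3} \left(-11\right) 17}{599} = \frac{2}{599} \left(- \frac{374}{3}\right) = - \frac{748}{1797} \approx -0.41625$)
$\frac{U}{T{\left(g{\left(0 \right)},105 \right)}} = - \frac{748}{1797 \left(- \frac{119}{2}\right)} = \left(- \frac{748}{1797}\right) \left(- \frac{2}{119}\right) = \frac{88}{12579}$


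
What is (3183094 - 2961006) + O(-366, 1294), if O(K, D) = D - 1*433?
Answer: 222949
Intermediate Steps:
O(K, D) = -433 + D (O(K, D) = D - 433 = -433 + D)
(3183094 - 2961006) + O(-366, 1294) = (3183094 - 2961006) + (-433 + 1294) = 222088 + 861 = 222949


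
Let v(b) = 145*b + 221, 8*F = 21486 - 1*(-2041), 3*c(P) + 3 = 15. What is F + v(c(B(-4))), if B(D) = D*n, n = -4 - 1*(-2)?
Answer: 29935/8 ≈ 3741.9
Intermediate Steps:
n = -2 (n = -4 + 2 = -2)
B(D) = -2*D (B(D) = D*(-2) = -2*D)
c(P) = 4 (c(P) = -1 + (⅓)*15 = -1 + 5 = 4)
F = 23527/8 (F = (21486 - 1*(-2041))/8 = (21486 + 2041)/8 = (⅛)*23527 = 23527/8 ≈ 2940.9)
v(b) = 221 + 145*b
F + v(c(B(-4))) = 23527/8 + (221 + 145*4) = 23527/8 + (221 + 580) = 23527/8 + 801 = 29935/8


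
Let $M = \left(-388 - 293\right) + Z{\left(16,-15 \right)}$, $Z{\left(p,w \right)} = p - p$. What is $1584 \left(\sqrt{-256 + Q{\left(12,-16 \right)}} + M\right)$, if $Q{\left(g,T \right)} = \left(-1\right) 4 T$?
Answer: $-1078704 + 12672 i \sqrt{3} \approx -1.0787 \cdot 10^{6} + 21949.0 i$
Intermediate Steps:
$Z{\left(p,w \right)} = 0$
$Q{\left(g,T \right)} = - 4 T$
$M = -681$ ($M = \left(-388 - 293\right) + 0 = -681 + 0 = -681$)
$1584 \left(\sqrt{-256 + Q{\left(12,-16 \right)}} + M\right) = 1584 \left(\sqrt{-256 - -64} - 681\right) = 1584 \left(\sqrt{-256 + 64} - 681\right) = 1584 \left(\sqrt{-192} - 681\right) = 1584 \left(8 i \sqrt{3} - 681\right) = 1584 \left(-681 + 8 i \sqrt{3}\right) = -1078704 + 12672 i \sqrt{3}$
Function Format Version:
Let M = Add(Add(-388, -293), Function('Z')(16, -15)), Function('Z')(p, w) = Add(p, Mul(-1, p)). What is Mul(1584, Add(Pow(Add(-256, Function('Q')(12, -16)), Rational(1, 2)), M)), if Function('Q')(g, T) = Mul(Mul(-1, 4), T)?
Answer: Add(-1078704, Mul(12672, I, Pow(3, Rational(1, 2)))) ≈ Add(-1.0787e+6, Mul(21949., I))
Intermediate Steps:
Function('Z')(p, w) = 0
Function('Q')(g, T) = Mul(-4, T)
M = -681 (M = Add(Add(-388, -293), 0) = Add(-681, 0) = -681)
Mul(1584, Add(Pow(Add(-256, Function('Q')(12, -16)), Rational(1, 2)), M)) = Mul(1584, Add(Pow(Add(-256, Mul(-4, -16)), Rational(1, 2)), -681)) = Mul(1584, Add(Pow(Add(-256, 64), Rational(1, 2)), -681)) = Mul(1584, Add(Pow(-192, Rational(1, 2)), -681)) = Mul(1584, Add(Mul(8, I, Pow(3, Rational(1, 2))), -681)) = Mul(1584, Add(-681, Mul(8, I, Pow(3, Rational(1, 2))))) = Add(-1078704, Mul(12672, I, Pow(3, Rational(1, 2))))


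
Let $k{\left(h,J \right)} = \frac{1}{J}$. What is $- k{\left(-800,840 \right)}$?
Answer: $- \frac{1}{840} \approx -0.0011905$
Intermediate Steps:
$- k{\left(-800,840 \right)} = - \frac{1}{840}$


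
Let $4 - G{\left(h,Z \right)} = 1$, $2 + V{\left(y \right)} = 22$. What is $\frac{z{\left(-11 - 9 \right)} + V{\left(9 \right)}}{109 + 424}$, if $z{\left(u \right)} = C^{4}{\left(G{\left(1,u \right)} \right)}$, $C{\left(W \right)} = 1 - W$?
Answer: $\frac{36}{533} \approx 0.067542$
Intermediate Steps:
$V{\left(y \right)} = 20$ ($V{\left(y \right)} = -2 + 22 = 20$)
$G{\left(h,Z \right)} = 3$ ($G{\left(h,Z \right)} = 4 - 1 = 3$)
$z{\left(u \right)} = 16$ ($z{\left(u \right)} = \left(1 - 3\right)^{4} = \left(-2\right)^{4} = 16$)
$\frac{z{\left(-11 - 9 \right)} + V{\left(9 \right)}}{109 + 424} = \frac{16 + 20}{109 + 424} = \frac{36}{533}$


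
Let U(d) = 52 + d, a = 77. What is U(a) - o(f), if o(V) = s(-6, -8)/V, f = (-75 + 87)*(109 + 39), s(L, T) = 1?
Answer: 229103/1776 ≈ 129.00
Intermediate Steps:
f = 1776 (f = 12*148 = 1776)
o(V) = 1/V
U(a) - o(f) = (52 + 77) - 1/1776 = 129 - 1*1/1776 = 129 - 1/1776 = 229103/1776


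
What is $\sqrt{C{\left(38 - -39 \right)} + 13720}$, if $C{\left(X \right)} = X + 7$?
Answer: $2 \sqrt{3451} \approx 117.49$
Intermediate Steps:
$C{\left(X \right)} = 7 + X$
$\sqrt{C{\left(38 - -39 \right)} + 13720} = \sqrt{\left(7 + \left(38 - -39\right)\right) + 13720} = \sqrt{\left(7 + \left(38 + 39\right)\right) + 13720} = \sqrt{\left(7 + 77\right) + 13720} = \sqrt{84 + 13720} = \sqrt{13804} = 2 \sqrt{3451}$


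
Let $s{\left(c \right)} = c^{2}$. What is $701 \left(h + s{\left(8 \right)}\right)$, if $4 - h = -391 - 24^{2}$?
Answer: $725535$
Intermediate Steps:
$h = 971$ ($h = 4 - \left(-391 - 24^{2}\right) = 4 - \left(-391 - 576\right) = 4 - -967 = 4 + 967 = 971$)
$701 \left(h + s{\left(8 \right)}\right) = 701 \left(971 + 8^{2}\right) = 701 \left(971 + 64\right) = 701 \cdot 1035 = 725535$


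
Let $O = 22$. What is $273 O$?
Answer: $6006$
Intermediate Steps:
$273 O = 273 \cdot 22 = 6006$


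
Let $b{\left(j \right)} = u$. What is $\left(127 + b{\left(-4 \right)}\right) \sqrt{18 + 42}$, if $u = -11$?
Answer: $232 \sqrt{15} \approx 898.53$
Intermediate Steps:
$b{\left(j \right)} = -11$
$\left(127 + b{\left(-4 \right)}\right) \sqrt{18 + 42} = \left(127 - 11\right) \sqrt{18 + 42} = 116 \sqrt{60} = 116 \cdot 2 \sqrt{15} = 232 \sqrt{15}$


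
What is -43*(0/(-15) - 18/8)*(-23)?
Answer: -8901/4 ≈ -2225.3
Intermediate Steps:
-43*(0/(-15) - 18/8)*(-23) = -43*(0*(-1/15) - 18*⅛)*(-23) = -43*(0 - 9/4)*(-23) = -43*(-9/4)*(-23) = (387/4)*(-23) = -8901/4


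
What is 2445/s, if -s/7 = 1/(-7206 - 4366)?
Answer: 28293540/7 ≈ 4.0419e+6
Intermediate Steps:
s = 7/11572 (s = -7/(-7206 - 4366) = -7/(-11572) = -7*(-1/11572) = 7/11572 ≈ 0.00060491)
2445/s = 2445/(7/11572) = 2445*(11572/7) = 28293540/7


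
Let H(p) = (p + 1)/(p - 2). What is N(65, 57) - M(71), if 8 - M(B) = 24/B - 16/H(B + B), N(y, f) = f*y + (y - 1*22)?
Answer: 37816612/10153 ≈ 3724.7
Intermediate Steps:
N(y, f) = -22 + y + f*y (N(y, f) = f*y + (y - 22) = f*y + (-22 + y) = -22 + y + f*y)
H(p) = (1 + p)/(-2 + p)
M(B) = 8 - 24/B + 16*(-2 + 2*B)/(1 + 2*B) (M(B) = 8 - (24/B - 16*(-2 + (B + B))/(1 + (B + B))) = 8 - (24/B - 16*(-2 + 2*B)/(1 + 2*B)) = 8 + (-24/B + 16*(-2 + 2*B)/(1 + 2*B)) = 8 - 24/B + 16*(-2 + 2*B)/(1 + 2*B))
N(65, 57) - M(71) = (-22 + 65 + 57*65) - 24*(-1 - 3*71 + 2*71²)/(71*(1 + 2*71)) = (-22 + 65 + 3705) - 24*(-1 - 213 + 2*5041)/(71*(1 + 142)) = 3748 - 24*(-1 - 213 + 10082)/(71*143) = 3748 - 24*9868/(71*143) = 3748 - 1*236832/10153 = 3748 - 236832/10153 = 37816612/10153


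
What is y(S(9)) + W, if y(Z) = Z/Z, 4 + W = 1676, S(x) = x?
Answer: 1673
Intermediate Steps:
W = 1672 (W = -4 + 1676 = 1672)
y(Z) = 1
y(S(9)) + W = 1 + 1672 = 1673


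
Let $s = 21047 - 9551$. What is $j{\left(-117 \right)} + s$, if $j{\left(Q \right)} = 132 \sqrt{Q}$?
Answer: $11496 + 396 i \sqrt{13} \approx 11496.0 + 1427.8 i$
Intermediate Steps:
$s = 11496$
$j{\left(-117 \right)} + s = 132 \sqrt{-117} + 11496 = 132 \cdot 3 i \sqrt{13} + 11496 = 396 i \sqrt{13} + 11496 = 11496 + 396 i \sqrt{13}$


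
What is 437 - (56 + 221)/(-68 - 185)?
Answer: 110838/253 ≈ 438.09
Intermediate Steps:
437 - (56 + 221)/(-68 - 185) = 437 - 277/(-253) = 437 - 277*(-1)/253 = 437 - 1*(-277/253) = 437 + 277/253 = 110838/253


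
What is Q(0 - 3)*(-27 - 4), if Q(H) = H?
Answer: 93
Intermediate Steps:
Q(0 - 3)*(-27 - 4) = (0 - 3)*(-27 - 4) = -3*(-31) = 93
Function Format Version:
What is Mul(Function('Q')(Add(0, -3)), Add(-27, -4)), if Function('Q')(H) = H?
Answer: 93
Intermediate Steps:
Mul(Function('Q')(Add(0, -3)), Add(-27, -4)) = Mul(Add(0, -3), Add(-27, -4)) = Mul(-3, -31) = 93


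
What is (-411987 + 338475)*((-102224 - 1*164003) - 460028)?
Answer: 53388457560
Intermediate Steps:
(-411987 + 338475)*((-102224 - 1*164003) - 460028) = -73512*((-102224 - 164003) - 460028) = -73512*(-266227 - 460028) = -73512*(-726255) = 53388457560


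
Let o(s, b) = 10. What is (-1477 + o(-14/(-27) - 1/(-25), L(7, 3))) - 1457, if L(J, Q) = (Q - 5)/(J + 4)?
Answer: -2924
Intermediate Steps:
L(J, Q) = (-5 + Q)/(4 + J)
(-1477 + o(-14/(-27) - 1/(-25), L(7, 3))) - 1457 = (-1477 + 10) - 1457 = -1467 - 1457 = -2924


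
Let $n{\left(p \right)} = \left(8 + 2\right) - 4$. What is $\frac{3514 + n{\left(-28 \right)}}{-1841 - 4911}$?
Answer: $- \frac{110}{211} \approx -0.52133$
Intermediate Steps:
$n{\left(p \right)} = 6$ ($n{\left(p \right)} = 10 - 4 = 6$)
$\frac{3514 + n{\left(-28 \right)}}{-1841 - 4911} = \frac{3514 + 6}{-1841 - 4911} = \frac{3520}{-6752} = 3520 \left(- \frac{1}{6752}\right) = - \frac{110}{211}$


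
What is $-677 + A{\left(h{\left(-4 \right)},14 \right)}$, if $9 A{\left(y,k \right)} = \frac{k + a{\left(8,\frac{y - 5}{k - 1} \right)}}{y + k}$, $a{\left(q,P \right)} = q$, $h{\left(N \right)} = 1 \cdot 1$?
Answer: $- \frac{91373}{135} \approx -676.84$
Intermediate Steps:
$h{\left(N \right)} = 1$
$A{\left(y,k \right)} = \frac{8 + k}{9 \left(k + y\right)}$ ($A{\left(y,k \right)} = \frac{\left(k + 8\right) \frac{1}{y + k}}{9} = \frac{\left(8 + k\right) \frac{1}{k + y}}{9} = \frac{\frac{1}{k + y} \left(8 + k\right)}{9} = \frac{8 + k}{9 \left(k + y\right)}$)
$-677 + A{\left(h{\left(-4 \right)},14 \right)} = -677 + \frac{8 + 14}{9 \left(14 + 1\right)} = -677 + \frac{1}{9} \cdot \frac{1}{15} \cdot 22 = -677 + \frac{22}{135} = - \frac{91373}{135}$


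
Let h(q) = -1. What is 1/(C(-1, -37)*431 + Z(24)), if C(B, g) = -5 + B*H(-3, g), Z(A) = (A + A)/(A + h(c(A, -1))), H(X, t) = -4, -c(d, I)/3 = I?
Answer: -23/9865 ≈ -0.0023315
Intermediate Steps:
c(d, I) = -3*I
Z(A) = 2*A/(-1 + A) (Z(A) = (A + A)/(A - 1) = (2*A)/(-1 + A) = 2*A/(-1 + A))
C(B, g) = -5 - 4*B (C(B, g) = -5 + B*(-4) = -5 - 4*B)
1/(C(-1, -37)*431 + Z(24)) = 1/((-5 - 4*(-1))*431 + 2*24/(-1 + 24)) = 1/((-5 + 4)*431 + 2*24/23) = 1/(-1*431 + 2*24*(1/23)) = 1/(-431 + 48/23) = 1/(-9865/23) = -23/9865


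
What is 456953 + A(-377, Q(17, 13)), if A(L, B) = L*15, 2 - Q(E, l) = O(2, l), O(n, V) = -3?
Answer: 451298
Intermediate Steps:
Q(E, l) = 5 (Q(E, l) = 2 - 1*(-3) = 2 + 3 = 5)
A(L, B) = 15*L
456953 + A(-377, Q(17, 13)) = 456953 + 15*(-377) = 456953 - 5655 = 451298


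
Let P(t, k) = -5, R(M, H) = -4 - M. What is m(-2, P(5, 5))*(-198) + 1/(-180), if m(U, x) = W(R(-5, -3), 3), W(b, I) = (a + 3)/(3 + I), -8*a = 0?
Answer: -17821/180 ≈ -99.006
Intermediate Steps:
a = 0 (a = -⅛*0 = 0)
W(b, I) = 3/(3 + I) (W(b, I) = (0 + 3)/(3 + I) = 3/(3 + I))
m(U, x) = ½ (m(U, x) = 3/(3 + 3) = 3/6 = 3*(⅙) = ½)
m(-2, P(5, 5))*(-198) + 1/(-180) = (½)*(-198) + 1/(-180) = -99 - 1/180 = -17821/180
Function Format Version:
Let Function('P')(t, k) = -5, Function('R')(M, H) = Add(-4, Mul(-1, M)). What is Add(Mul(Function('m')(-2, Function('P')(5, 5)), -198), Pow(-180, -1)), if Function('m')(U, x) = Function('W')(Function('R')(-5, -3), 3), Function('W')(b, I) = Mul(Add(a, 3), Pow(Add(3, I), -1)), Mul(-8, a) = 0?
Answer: Rational(-17821, 180) ≈ -99.006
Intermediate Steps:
a = 0 (a = Mul(Rational(-1, 8), 0) = 0)
Function('W')(b, I) = Mul(3, Pow(Add(3, I), -1)) (Function('W')(b, I) = Mul(Add(0, 3), Pow(Add(3, I), -1)) = Mul(3, Pow(Add(3, I), -1)))
Function('m')(U, x) = Rational(1, 2) (Function('m')(U, x) = Mul(3, Pow(Add(3, 3), -1)) = Mul(3, Pow(6, -1)) = Mul(3, Rational(1, 6)) = Rational(1, 2))
Add(Mul(Function('m')(-2, Function('P')(5, 5)), -198), Pow(-180, -1)) = Add(Mul(Rational(1, 2), -198), Pow(-180, -1)) = Add(-99, Rational(-1, 180)) = Rational(-17821, 180)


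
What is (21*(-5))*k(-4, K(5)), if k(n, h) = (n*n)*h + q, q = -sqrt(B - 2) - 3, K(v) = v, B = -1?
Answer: -8085 + 105*I*sqrt(3) ≈ -8085.0 + 181.87*I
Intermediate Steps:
q = -3 - I*sqrt(3) (q = -sqrt(-1 - 2) - 3 = -sqrt(-3) - 3 = -I*sqrt(3) - 3 = -3 - I*sqrt(3) ≈ -3.0 - 1.732*I)
k(n, h) = -3 + h*n**2 - I*sqrt(3) (k(n, h) = (n*n)*h + (-3 - I*sqrt(3)) = n**2*h + (-3 - I*sqrt(3)) = h*n**2 + (-3 - I*sqrt(3)) = -3 + h*n**2 - I*sqrt(3))
(21*(-5))*k(-4, K(5)) = (21*(-5))*(-3 + 5*(-4)**2 - I*sqrt(3)) = -105*(-3 + 5*16 - I*sqrt(3)) = -105*(-3 + 80 - I*sqrt(3)) = -105*(77 - I*sqrt(3)) = -8085 + 105*I*sqrt(3)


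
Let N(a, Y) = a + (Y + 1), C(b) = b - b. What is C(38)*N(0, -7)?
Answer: 0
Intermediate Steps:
C(b) = 0
N(a, Y) = 1 + Y + a (N(a, Y) = a + (1 + Y) = 1 + Y + a)
C(38)*N(0, -7) = 0*(1 - 7 + 0) = 0*(-6) = 0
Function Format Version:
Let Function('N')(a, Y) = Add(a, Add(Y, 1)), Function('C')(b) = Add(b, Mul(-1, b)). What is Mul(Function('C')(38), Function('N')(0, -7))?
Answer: 0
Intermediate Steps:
Function('C')(b) = 0
Function('N')(a, Y) = Add(1, Y, a) (Function('N')(a, Y) = Add(a, Add(1, Y)) = Add(1, Y, a))
Mul(Function('C')(38), Function('N')(0, -7)) = Mul(0, Add(1, -7, 0)) = Mul(0, -6) = 0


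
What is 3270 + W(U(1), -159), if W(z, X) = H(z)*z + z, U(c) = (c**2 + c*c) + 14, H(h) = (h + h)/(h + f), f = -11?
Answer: 16942/5 ≈ 3388.4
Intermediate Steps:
H(h) = 2*h/(-11 + h) (H(h) = (h + h)/(h - 11) = (2*h)/(-11 + h) = 2*h/(-11 + h))
U(c) = 14 + 2*c**2 (U(c) = (c**2 + c**2) + 14 = 2*c**2 + 14 = 14 + 2*c**2)
W(z, X) = z + 2*z**2/(-11 + z) (W(z, X) = (2*z/(-11 + z))*z + z = 2*z**2/(-11 + z) + z = z + 2*z**2/(-11 + z))
3270 + W(U(1), -159) = 3270 + (14 + 2*1**2)*(-11 + 3*(14 + 2*1**2))/(-11 + (14 + 2*1**2)) = 3270 + (14 + 2*1)*(-11 + 3*(14 + 2*1))/(-11 + (14 + 2*1)) = 3270 + (14 + 2)*(-11 + 3*(14 + 2))/(-11 + (14 + 2)) = 3270 + 16*(-11 + 3*16)/(-11 + 16) = 3270 + 16*(-11 + 48)/5 = 3270 + 16*(1/5)*37 = 3270 + 592/5 = 16942/5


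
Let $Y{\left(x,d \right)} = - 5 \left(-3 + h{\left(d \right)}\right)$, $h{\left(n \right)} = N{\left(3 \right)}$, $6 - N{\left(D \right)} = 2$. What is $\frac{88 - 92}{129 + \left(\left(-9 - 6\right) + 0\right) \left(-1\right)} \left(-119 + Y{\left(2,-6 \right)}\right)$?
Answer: $\frac{31}{9} \approx 3.4444$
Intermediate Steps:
$N{\left(D \right)} = 4$ ($N{\left(D \right)} = 6 - 2 = 4$)
$h{\left(n \right)} = 4$
$Y{\left(x,d \right)} = -5$ ($Y{\left(x,d \right)} = - 5 \left(-3 + 4\right) = \left(-5\right) 1 = -5$)
$\frac{88 - 92}{129 + \left(\left(-9 - 6\right) + 0\right) \left(-1\right)} \left(-119 + Y{\left(2,-6 \right)}\right) = \frac{88 - 92}{129 + \left(\left(-9 - 6\right) + 0\right) \left(-1\right)} \left(-119 - 5\right) = - \frac{4}{129 + \left(-15 + 0\right) \left(-1\right)} \left(-124\right) = - \frac{4}{129 - -15} \left(-124\right) = - \frac{4}{129 + 15} \left(-124\right) = - \frac{4}{144} \left(-124\right) = \left(-4\right) \frac{1}{144} \left(-124\right) = \left(- \frac{1}{36}\right) \left(-124\right) = \frac{31}{9}$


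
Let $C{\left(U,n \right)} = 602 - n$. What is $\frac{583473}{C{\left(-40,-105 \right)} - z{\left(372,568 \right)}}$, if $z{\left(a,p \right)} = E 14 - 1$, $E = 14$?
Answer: $\frac{583473}{512} \approx 1139.6$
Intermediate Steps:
$z{\left(a,p \right)} = 195$ ($z{\left(a,p \right)} = 14 \cdot 14 - 1 = 196 - 1 = 195$)
$\frac{583473}{C{\left(-40,-105 \right)} - z{\left(372,568 \right)}} = \frac{583473}{\left(602 - -105\right) - 195} = \frac{583473}{\left(602 + 105\right) - 195} = \frac{583473}{707 - 195} = \frac{583473}{512}$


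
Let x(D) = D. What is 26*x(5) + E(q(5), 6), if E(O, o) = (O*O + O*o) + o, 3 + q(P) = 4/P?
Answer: 3191/25 ≈ 127.64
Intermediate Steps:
q(P) = -3 + 4/P
E(O, o) = o + O² + O*o (E(O, o) = (O² + O*o) + o = o + O² + O*o)
26*x(5) + E(q(5), 6) = 26*5 + (6 + (-3 + 4/5)² + (-3 + 4/5)*6) = 130 + (6 + (-3 + 4*(⅕))² + (-3 + 4*(⅕))*6) = 130 + (6 + (-3 + ⅘)² + (-3 + ⅘)*6) = 130 + (6 + (-11/5)² - 11/5*6) = 130 + (6 + 121/25 - 66/5) = 130 - 59/25 = 3191/25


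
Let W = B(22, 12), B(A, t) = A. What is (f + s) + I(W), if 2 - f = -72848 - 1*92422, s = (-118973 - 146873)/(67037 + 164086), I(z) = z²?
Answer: 38309758142/231123 ≈ 1.6575e+5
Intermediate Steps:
W = 22
s = -265846/231123 ≈ -1.1502
f = 165272 (f = 2 - (-72848 - 1*92422) = 2 - (-72848 - 92422) = 2 - 1*(-165270) = 2 + 165270 = 165272)
(f + s) + I(W) = (165272 - 265846/231123) + 22² = 38197894610/231123 + 484 = 38309758142/231123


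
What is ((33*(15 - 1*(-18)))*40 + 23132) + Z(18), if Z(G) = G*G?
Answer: 67016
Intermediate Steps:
Z(G) = G²
((33*(15 - 1*(-18)))*40 + 23132) + Z(18) = ((33*(15 - 1*(-18)))*40 + 23132) + 18² = ((33*(15 + 18))*40 + 23132) + 324 = ((33*33)*40 + 23132) + 324 = (1089*40 + 23132) + 324 = (43560 + 23132) + 324 = 66692 + 324 = 67016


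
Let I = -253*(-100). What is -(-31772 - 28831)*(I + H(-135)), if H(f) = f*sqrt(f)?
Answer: 1533255900 - 24544215*I*sqrt(15) ≈ 1.5333e+9 - 9.5059e+7*I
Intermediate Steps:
I = 25300
H(f) = f**(3/2)
-(-31772 - 28831)*(I + H(-135)) = -(-31772 - 28831)*(25300 + (-135)**(3/2)) = -(-60603)*(25300 - 405*I*sqrt(15)) = -(-1533255900 + 24544215*I*sqrt(15)) = 1533255900 - 24544215*I*sqrt(15)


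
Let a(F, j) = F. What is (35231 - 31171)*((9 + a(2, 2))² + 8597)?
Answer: 35395080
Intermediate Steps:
(35231 - 31171)*((9 + a(2, 2))² + 8597) = (35231 - 31171)*((9 + 2)² + 8597) = 4060*(11² + 8597) = 4060*(121 + 8597) = 4060*8718 = 35395080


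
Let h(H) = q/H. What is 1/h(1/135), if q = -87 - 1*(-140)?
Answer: 1/7155 ≈ 0.00013976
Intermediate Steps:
q = 53 (q = -87 + 140 = 53)
h(H) = 53/H
1/h(1/135) = 1/(53/(1/135)) = 1/(53*135) = 1/7155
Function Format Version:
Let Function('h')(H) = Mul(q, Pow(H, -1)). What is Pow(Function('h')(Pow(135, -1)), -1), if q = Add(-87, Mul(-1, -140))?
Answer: Rational(1, 7155) ≈ 0.00013976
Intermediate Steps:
q = 53 (q = Add(-87, 140) = 53)
Function('h')(H) = Mul(53, Pow(H, -1))
Pow(Function('h')(Pow(135, -1)), -1) = Pow(Mul(53, Pow(Pow(135, -1), -1)), -1) = Pow(Mul(53, Pow(Rational(1, 135), -1)), -1) = Pow(Mul(53, 135), -1) = Pow(7155, -1) = Rational(1, 7155)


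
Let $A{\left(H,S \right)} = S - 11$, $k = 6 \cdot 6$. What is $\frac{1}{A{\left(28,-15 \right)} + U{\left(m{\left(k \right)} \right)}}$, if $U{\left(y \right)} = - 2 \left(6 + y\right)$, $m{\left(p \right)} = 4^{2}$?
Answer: $- \frac{1}{70} \approx -0.014286$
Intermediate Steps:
$k = 36$
$A{\left(H,S \right)} = -11 + S$ ($A{\left(H,S \right)} = S - 11 = -11 + S$)
$m{\left(p \right)} = 16$
$U{\left(y \right)} = -12 - 2 y$
$\frac{1}{A{\left(28,-15 \right)} + U{\left(m{\left(k \right)} \right)}} = \frac{1}{\left(-11 - 15\right) - 44} = \frac{1}{-26 - 44} = \frac{1}{-70} = - \frac{1}{70}$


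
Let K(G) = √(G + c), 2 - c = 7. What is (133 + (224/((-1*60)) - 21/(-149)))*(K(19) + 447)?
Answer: 289226/5 + 289226*√14/2235 ≈ 58329.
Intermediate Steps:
c = -5 (c = 2 - 1*7 = 2 - 7 = -5)
K(G) = √(-5 + G) (K(G) = √(G - 5) = √(-5 + G))
(133 + (224/((-1*60)) - 21/(-149)))*(K(19) + 447) = (133 + (224/((-1*60)) - 21/(-149)))*(√(-5 + 19) + 447) = (133 + (224/(-60) - 21*(-1/149)))*(√14 + 447) = (133 + (224*(-1/60) + 21/149))*(447 + √14) = (133 + (-56/15 + 21/149))*(447 + √14) = (133 - 8029/2235)*(447 + √14) = 289226*(447 + √14)/2235 = 289226/5 + 289226*√14/2235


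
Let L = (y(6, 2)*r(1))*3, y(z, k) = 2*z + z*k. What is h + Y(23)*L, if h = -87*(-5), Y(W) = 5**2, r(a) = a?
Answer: 2235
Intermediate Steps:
y(z, k) = 2*z + k*z
Y(W) = 25
L = 72 (L = ((6*(2 + 2))*1)*3 = ((6*4)*1)*3 = (24*1)*3 = 24*3 = 72)
h = 435
h + Y(23)*L = 435 + 25*72 = 435 + 1800 = 2235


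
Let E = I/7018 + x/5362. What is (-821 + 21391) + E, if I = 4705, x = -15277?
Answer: 193494432086/9407629 ≈ 20568.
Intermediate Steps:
E = -20496444/9407629 (E = 4705/7018 - 15277/5362 = -20496444/9407629 ≈ -2.1787)
(-821 + 21391) + E = (-821 + 21391) - 20496444/9407629 = 20570 - 20496444/9407629 = 193494432086/9407629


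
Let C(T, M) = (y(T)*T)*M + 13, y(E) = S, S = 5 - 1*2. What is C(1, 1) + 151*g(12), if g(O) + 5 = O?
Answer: 1073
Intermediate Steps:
S = 3 (S = 5 - 2 = 3)
y(E) = 3
g(O) = -5 + O
C(T, M) = 13 + 3*M*T (C(T, M) = (3*T)*M + 13 = 3*M*T + 13 = 13 + 3*M*T)
C(1, 1) + 151*g(12) = (13 + 3*1*1) + 151*(-5 + 12) = (13 + 3) + 151*7 = 16 + 1057 = 1073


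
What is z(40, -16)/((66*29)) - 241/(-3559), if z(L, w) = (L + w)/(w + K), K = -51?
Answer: 5136657/76066507 ≈ 0.067528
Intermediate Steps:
z(L, w) = (L + w)/(-51 + w) (z(L, w) = (L + w)/(w - 51) = (L + w)/(-51 + w))
z(40, -16)/((66*29)) - 241/(-3559) = ((40 - 16)/(-51 - 16))/((66*29)) - 241/(-3559) = (24/(-67))/1914 - 241*(-1/3559) = -1/67*24*(1/1914) + 241/3559 = -24/67*1/1914 + 241/3559 = -4/21373 + 241/3559 = 5136657/76066507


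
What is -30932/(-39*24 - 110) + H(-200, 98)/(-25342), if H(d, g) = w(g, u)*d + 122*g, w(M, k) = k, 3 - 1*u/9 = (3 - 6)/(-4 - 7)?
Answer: 2135396112/72896263 ≈ 29.294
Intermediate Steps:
u = 270/11 (u = 27 - 9*(3 - 6)/(-4 - 7) = 27 - (-27)/(-11) = 27 - (-27)*(-1)/11 = 27 - 9*3/11 = 27 - 27/11 = 270/11 ≈ 24.545)
H(d, g) = 122*g + 270*d/11 (H(d, g) = 270*d/11 + 122*g = 122*g + 270*d/11)
-30932/(-39*24 - 110) + H(-200, 98)/(-25342) = -30932/(-39*24 - 110) + (122*98 + (270/11)*(-200))/(-25342) = -30932/(-936 - 110) + (11956 - 54000/11)*(-1/25342) = -30932/(-1046) + (77516/11)*(-1/25342) = -30932*(-1/1046) - 38758/139381 = 15466/523 - 38758/139381 = 2135396112/72896263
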